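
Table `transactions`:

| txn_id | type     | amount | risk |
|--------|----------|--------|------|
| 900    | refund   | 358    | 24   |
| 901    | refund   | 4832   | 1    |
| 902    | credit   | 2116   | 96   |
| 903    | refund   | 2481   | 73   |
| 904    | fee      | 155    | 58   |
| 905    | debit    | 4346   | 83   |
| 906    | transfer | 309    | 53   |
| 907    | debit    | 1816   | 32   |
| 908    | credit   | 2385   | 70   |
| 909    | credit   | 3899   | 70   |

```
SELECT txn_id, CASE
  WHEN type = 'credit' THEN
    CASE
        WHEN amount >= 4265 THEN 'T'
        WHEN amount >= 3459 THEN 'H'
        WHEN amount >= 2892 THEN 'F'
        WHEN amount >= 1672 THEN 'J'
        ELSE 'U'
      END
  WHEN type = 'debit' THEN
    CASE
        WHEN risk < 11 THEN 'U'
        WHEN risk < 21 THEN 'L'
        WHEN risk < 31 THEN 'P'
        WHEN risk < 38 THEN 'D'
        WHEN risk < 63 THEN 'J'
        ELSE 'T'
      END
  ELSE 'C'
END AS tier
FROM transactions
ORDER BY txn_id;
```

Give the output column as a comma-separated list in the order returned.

C, C, J, C, C, T, C, D, J, H

txn_id=900: type='refund' → outer ELSE → C
txn_id=901: type='refund' → outer ELSE → C
txn_id=902: type='credit' → inner[amount >= 1672] → J
txn_id=903: type='refund' → outer ELSE → C
txn_id=904: type='fee' → outer ELSE → C
txn_id=905: type='debit' → inner[ELSE] → T
txn_id=906: type='transfer' → outer ELSE → C
txn_id=907: type='debit' → inner[risk < 38] → D
txn_id=908: type='credit' → inner[amount >= 1672] → J
txn_id=909: type='credit' → inner[amount >= 3459] → H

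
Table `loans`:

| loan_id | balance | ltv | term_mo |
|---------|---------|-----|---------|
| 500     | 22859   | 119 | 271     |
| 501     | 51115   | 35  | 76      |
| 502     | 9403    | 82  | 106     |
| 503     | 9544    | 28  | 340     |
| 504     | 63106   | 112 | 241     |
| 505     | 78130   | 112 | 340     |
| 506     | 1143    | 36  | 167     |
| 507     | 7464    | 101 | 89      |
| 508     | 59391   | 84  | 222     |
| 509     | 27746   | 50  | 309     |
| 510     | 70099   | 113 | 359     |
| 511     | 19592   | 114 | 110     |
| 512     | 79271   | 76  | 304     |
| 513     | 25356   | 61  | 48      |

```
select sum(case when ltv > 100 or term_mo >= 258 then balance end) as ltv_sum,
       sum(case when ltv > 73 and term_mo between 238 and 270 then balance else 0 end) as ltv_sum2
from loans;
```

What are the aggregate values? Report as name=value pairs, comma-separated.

[ltv_sum: ltv > 100 or term_mo >= 258]
loan_id=500: ✓ → 22859
loan_id=501: ✗
loan_id=502: ✗
loan_id=503: ✓ → 9544
loan_id=504: ✓ → 63106
loan_id=505: ✓ → 78130
loan_id=506: ✗
loan_id=507: ✓ → 7464
loan_id=508: ✗
loan_id=509: ✓ → 27746
loan_id=510: ✓ → 70099
loan_id=511: ✓ → 19592
loan_id=512: ✓ → 79271
loan_id=513: ✗
ltv_sum = 22859 + 9544 + 63106 + 78130 + 7464 + 27746 + 70099 + 19592 + 79271 = 377811
—
[ltv_sum2: ltv > 73 and term_mo between 238 and 270]
loan_id=500: ✗
loan_id=501: ✗
loan_id=502: ✗
loan_id=503: ✗
loan_id=504: ✓ → 63106
loan_id=505: ✗
loan_id=506: ✗
loan_id=507: ✗
loan_id=508: ✗
loan_id=509: ✗
loan_id=510: ✗
loan_id=511: ✗
loan_id=512: ✗
loan_id=513: ✗
ltv_sum2 = 63106

ltv_sum=377811, ltv_sum2=63106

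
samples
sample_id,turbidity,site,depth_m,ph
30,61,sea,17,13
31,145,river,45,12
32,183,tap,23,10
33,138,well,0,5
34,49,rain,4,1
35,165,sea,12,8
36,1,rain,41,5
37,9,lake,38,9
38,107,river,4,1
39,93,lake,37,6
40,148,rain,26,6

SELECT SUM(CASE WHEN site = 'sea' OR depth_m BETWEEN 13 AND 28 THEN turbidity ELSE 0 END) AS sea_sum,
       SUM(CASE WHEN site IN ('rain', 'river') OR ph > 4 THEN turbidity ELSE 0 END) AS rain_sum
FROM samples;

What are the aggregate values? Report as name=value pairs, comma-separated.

[sea_sum: site = 'sea' OR depth_m BETWEEN 13 AND 28]
sample_id=30: ✓ → 61
sample_id=31: ✗
sample_id=32: ✓ → 183
sample_id=33: ✗
sample_id=34: ✗
sample_id=35: ✓ → 165
sample_id=36: ✗
sample_id=37: ✗
sample_id=38: ✗
sample_id=39: ✗
sample_id=40: ✓ → 148
sea_sum = 61 + 183 + 165 + 148 = 557
—
[rain_sum: site IN ('rain', 'river') OR ph > 4]
sample_id=30: ✓ → 61
sample_id=31: ✓ → 145
sample_id=32: ✓ → 183
sample_id=33: ✓ → 138
sample_id=34: ✓ → 49
sample_id=35: ✓ → 165
sample_id=36: ✓ → 1
sample_id=37: ✓ → 9
sample_id=38: ✓ → 107
sample_id=39: ✓ → 93
sample_id=40: ✓ → 148
rain_sum = 61 + 145 + 183 + 138 + 49 + 165 + 1 + 9 + 107 + 93 + 148 = 1099

sea_sum=557, rain_sum=1099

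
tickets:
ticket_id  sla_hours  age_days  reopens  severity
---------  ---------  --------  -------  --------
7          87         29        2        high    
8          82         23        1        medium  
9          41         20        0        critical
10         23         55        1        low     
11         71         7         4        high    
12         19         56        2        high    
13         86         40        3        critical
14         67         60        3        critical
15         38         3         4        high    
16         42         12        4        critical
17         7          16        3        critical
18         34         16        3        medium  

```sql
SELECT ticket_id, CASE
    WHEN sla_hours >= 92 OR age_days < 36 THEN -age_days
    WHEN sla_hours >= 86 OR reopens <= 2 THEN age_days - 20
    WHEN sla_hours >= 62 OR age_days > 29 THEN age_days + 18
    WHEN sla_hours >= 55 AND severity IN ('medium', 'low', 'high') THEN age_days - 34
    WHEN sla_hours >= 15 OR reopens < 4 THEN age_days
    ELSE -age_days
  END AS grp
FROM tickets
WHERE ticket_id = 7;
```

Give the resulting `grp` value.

-29

ticket_id = 7: sla_hours=87, age_days=29, reopens=2, severity=high.
sla_hours >= 92 OR age_days < 36 → true → -29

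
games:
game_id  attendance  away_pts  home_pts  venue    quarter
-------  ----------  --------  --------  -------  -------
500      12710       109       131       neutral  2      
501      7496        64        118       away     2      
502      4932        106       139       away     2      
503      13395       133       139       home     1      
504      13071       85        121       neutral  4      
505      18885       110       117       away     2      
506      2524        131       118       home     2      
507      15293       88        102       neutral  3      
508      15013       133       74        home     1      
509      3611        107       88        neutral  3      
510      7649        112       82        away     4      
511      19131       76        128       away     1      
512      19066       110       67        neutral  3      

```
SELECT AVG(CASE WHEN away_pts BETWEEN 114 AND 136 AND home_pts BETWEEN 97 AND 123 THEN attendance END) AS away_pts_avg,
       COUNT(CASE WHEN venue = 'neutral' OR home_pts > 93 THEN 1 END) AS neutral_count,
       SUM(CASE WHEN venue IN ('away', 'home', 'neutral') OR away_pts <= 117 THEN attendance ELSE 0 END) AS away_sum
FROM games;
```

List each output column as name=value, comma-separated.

away_pts_avg=2524, neutral_count=11, away_sum=152776

[away_pts_avg: away_pts BETWEEN 114 AND 136 AND home_pts BETWEEN 97 AND 123]
game_id=500: ✗
game_id=501: ✗
game_id=502: ✗
game_id=503: ✗
game_id=504: ✗
game_id=505: ✗
game_id=506: ✓ → 2524
game_id=507: ✗
game_id=508: ✗
game_id=509: ✗
game_id=510: ✗
game_id=511: ✗
game_id=512: ✗
away_pts_avg = 2524
—
[neutral_count: venue = 'neutral' OR home_pts > 93]
game_id=500: ✓ → 1
game_id=501: ✓ → 1
game_id=502: ✓ → 1
game_id=503: ✓ → 1
game_id=504: ✓ → 1
game_id=505: ✓ → 1
game_id=506: ✓ → 1
game_id=507: ✓ → 1
game_id=508: ✗
game_id=509: ✓ → 1
game_id=510: ✗
game_id=511: ✓ → 1
game_id=512: ✓ → 1
neutral_count = COUNT(1, 1, 1, 1, 1, 1, 1, 1, 1, 1, 1) = 11
—
[away_sum: venue IN ('away', 'home', 'neutral') OR away_pts <= 117]
game_id=500: ✓ → 12710
game_id=501: ✓ → 7496
game_id=502: ✓ → 4932
game_id=503: ✓ → 13395
game_id=504: ✓ → 13071
game_id=505: ✓ → 18885
game_id=506: ✓ → 2524
game_id=507: ✓ → 15293
game_id=508: ✓ → 15013
game_id=509: ✓ → 3611
game_id=510: ✓ → 7649
game_id=511: ✓ → 19131
game_id=512: ✓ → 19066
away_sum = 12710 + 7496 + 4932 + 13395 + 13071 + 18885 + 2524 + 15293 + 15013 + 3611 + 7649 + 19131 + 19066 = 152776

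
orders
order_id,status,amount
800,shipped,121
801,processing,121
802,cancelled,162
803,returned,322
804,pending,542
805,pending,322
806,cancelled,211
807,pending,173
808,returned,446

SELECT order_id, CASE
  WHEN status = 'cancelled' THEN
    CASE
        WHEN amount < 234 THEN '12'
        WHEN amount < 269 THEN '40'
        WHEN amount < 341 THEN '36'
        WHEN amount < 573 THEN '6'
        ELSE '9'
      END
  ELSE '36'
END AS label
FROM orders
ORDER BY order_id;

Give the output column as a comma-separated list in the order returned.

36, 36, 12, 36, 36, 36, 12, 36, 36

order_id=800: status='shipped' → outer ELSE → 36
order_id=801: status='processing' → outer ELSE → 36
order_id=802: status='cancelled' → inner[amount < 234] → 12
order_id=803: status='returned' → outer ELSE → 36
order_id=804: status='pending' → outer ELSE → 36
order_id=805: status='pending' → outer ELSE → 36
order_id=806: status='cancelled' → inner[amount < 234] → 12
order_id=807: status='pending' → outer ELSE → 36
order_id=808: status='returned' → outer ELSE → 36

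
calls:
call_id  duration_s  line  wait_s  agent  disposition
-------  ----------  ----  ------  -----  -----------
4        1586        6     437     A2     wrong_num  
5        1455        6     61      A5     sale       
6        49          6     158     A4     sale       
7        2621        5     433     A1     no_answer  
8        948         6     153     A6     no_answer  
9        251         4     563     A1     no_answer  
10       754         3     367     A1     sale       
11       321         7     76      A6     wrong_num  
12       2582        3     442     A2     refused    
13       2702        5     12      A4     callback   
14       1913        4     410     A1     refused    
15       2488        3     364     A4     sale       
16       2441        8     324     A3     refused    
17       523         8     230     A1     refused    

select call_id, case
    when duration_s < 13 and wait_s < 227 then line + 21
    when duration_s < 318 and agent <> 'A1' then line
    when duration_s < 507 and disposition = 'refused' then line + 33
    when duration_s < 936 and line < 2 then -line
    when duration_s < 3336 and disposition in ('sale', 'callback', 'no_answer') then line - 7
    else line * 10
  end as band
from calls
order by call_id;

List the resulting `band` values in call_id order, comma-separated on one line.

60, -1, 6, -2, -1, -3, -4, 70, 30, -2, 40, -4, 80, 80

call_id=4: ELSE → 60
call_id=5: duration_s < 3336 and disposition in ('sale', 'callback', 'no_answer') → -1
call_id=6: duration_s < 318 and agent <> 'A1' → 6
call_id=7: duration_s < 3336 and disposition in ('sale', 'callback', 'no_answer') → -2
call_id=8: duration_s < 3336 and disposition in ('sale', 'callback', 'no_answer') → -1
call_id=9: duration_s < 3336 and disposition in ('sale', 'callback', 'no_answer') → -3
call_id=10: duration_s < 3336 and disposition in ('sale', 'callback', 'no_answer') → -4
call_id=11: ELSE → 70
call_id=12: ELSE → 30
call_id=13: duration_s < 3336 and disposition in ('sale', 'callback', 'no_answer') → -2
call_id=14: ELSE → 40
call_id=15: duration_s < 3336 and disposition in ('sale', 'callback', 'no_answer') → -4
call_id=16: ELSE → 80
call_id=17: ELSE → 80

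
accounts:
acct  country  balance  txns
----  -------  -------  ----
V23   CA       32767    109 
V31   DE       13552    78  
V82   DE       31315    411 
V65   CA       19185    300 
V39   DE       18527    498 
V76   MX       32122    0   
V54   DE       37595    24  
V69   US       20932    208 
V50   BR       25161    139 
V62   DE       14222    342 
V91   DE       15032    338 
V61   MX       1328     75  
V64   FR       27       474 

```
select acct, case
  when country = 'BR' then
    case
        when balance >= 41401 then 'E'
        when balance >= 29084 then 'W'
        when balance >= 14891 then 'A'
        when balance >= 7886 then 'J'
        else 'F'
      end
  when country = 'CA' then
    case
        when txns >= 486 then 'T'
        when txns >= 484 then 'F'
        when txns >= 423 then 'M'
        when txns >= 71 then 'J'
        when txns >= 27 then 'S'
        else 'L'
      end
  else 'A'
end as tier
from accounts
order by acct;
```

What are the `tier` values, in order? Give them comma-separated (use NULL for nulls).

J, A, A, A, A, A, A, A, J, A, A, A, A

acct=V23: country='CA' → inner[txns >= 71] → J
acct=V31: country='DE' → outer ELSE → A
acct=V39: country='DE' → outer ELSE → A
acct=V50: country='BR' → inner[balance >= 14891] → A
acct=V54: country='DE' → outer ELSE → A
acct=V61: country='MX' → outer ELSE → A
acct=V62: country='DE' → outer ELSE → A
acct=V64: country='FR' → outer ELSE → A
acct=V65: country='CA' → inner[txns >= 71] → J
acct=V69: country='US' → outer ELSE → A
acct=V76: country='MX' → outer ELSE → A
acct=V82: country='DE' → outer ELSE → A
acct=V91: country='DE' → outer ELSE → A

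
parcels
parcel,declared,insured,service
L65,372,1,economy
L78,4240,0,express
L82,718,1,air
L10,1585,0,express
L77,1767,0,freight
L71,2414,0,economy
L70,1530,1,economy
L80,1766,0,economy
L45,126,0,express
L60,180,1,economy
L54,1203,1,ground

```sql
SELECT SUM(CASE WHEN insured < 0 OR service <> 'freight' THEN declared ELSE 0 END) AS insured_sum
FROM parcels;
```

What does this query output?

14134

parcel=L65: ✓ → 372
parcel=L78: ✓ → 4240
parcel=L82: ✓ → 718
parcel=L10: ✓ → 1585
parcel=L77: ✗
parcel=L71: ✓ → 2414
parcel=L70: ✓ → 1530
parcel=L80: ✓ → 1766
parcel=L45: ✓ → 126
parcel=L60: ✓ → 180
parcel=L54: ✓ → 1203
insured_sum = 372 + 4240 + 718 + 1585 + 2414 + 1530 + 1766 + 126 + 180 + 1203 = 14134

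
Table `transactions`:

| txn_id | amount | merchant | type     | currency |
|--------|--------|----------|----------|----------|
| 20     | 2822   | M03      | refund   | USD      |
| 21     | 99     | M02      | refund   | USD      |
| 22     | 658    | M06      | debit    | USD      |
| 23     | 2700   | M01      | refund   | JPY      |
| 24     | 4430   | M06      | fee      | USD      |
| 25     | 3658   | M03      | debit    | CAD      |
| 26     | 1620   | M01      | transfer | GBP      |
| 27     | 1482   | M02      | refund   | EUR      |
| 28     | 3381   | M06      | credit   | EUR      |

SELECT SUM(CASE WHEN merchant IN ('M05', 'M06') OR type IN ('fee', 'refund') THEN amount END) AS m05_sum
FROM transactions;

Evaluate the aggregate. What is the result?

txn_id=20: ✓ → 2822
txn_id=21: ✓ → 99
txn_id=22: ✓ → 658
txn_id=23: ✓ → 2700
txn_id=24: ✓ → 4430
txn_id=25: ✗
txn_id=26: ✗
txn_id=27: ✓ → 1482
txn_id=28: ✓ → 3381
m05_sum = 2822 + 99 + 658 + 2700 + 4430 + 1482 + 3381 = 15572

15572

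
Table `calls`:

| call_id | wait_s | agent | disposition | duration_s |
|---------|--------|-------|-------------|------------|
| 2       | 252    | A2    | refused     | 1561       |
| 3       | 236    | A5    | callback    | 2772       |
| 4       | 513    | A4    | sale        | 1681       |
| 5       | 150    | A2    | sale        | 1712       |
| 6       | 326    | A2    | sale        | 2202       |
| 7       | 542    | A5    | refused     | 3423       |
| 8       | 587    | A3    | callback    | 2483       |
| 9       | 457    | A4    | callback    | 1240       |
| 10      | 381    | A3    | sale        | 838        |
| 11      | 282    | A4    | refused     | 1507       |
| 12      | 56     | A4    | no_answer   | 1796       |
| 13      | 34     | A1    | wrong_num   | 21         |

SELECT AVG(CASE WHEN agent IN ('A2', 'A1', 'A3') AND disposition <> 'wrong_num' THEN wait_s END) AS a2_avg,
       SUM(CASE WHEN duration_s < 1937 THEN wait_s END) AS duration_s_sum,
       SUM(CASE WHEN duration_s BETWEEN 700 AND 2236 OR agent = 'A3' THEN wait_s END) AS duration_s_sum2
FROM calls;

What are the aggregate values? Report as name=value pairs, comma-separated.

a2_avg=339.2, duration_s_sum=2125, duration_s_sum2=3004

[a2_avg: agent IN ('A2', 'A1', 'A3') AND disposition <> 'wrong_num']
call_id=2: ✓ → 252
call_id=3: ✗
call_id=4: ✗
call_id=5: ✓ → 150
call_id=6: ✓ → 326
call_id=7: ✗
call_id=8: ✓ → 587
call_id=9: ✗
call_id=10: ✓ → 381
call_id=11: ✗
call_id=12: ✗
call_id=13: ✗
a2_avg = (252 + 150 + 326 + 587 + 381) / 5 = 339.2
—
[duration_s_sum: duration_s < 1937]
call_id=2: ✓ → 252
call_id=3: ✗
call_id=4: ✓ → 513
call_id=5: ✓ → 150
call_id=6: ✗
call_id=7: ✗
call_id=8: ✗
call_id=9: ✓ → 457
call_id=10: ✓ → 381
call_id=11: ✓ → 282
call_id=12: ✓ → 56
call_id=13: ✓ → 34
duration_s_sum = 252 + 513 + 150 + 457 + 381 + 282 + 56 + 34 = 2125
—
[duration_s_sum2: duration_s BETWEEN 700 AND 2236 OR agent = 'A3']
call_id=2: ✓ → 252
call_id=3: ✗
call_id=4: ✓ → 513
call_id=5: ✓ → 150
call_id=6: ✓ → 326
call_id=7: ✗
call_id=8: ✓ → 587
call_id=9: ✓ → 457
call_id=10: ✓ → 381
call_id=11: ✓ → 282
call_id=12: ✓ → 56
call_id=13: ✗
duration_s_sum2 = 252 + 513 + 150 + 326 + 587 + 457 + 381 + 282 + 56 = 3004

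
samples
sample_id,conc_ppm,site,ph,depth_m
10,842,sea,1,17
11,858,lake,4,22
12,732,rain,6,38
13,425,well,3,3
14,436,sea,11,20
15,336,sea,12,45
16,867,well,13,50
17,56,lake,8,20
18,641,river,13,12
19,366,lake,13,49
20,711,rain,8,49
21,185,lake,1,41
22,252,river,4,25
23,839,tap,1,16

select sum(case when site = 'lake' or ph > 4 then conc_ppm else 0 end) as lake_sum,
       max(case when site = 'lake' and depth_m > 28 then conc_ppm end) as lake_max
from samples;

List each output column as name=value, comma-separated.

lake_sum=5188, lake_max=366

[lake_sum: site = 'lake' or ph > 4]
sample_id=10: ✗
sample_id=11: ✓ → 858
sample_id=12: ✓ → 732
sample_id=13: ✗
sample_id=14: ✓ → 436
sample_id=15: ✓ → 336
sample_id=16: ✓ → 867
sample_id=17: ✓ → 56
sample_id=18: ✓ → 641
sample_id=19: ✓ → 366
sample_id=20: ✓ → 711
sample_id=21: ✓ → 185
sample_id=22: ✗
sample_id=23: ✗
lake_sum = 858 + 732 + 436 + 336 + 867 + 56 + 641 + 366 + 711 + 185 = 5188
—
[lake_max: site = 'lake' and depth_m > 28]
sample_id=10: ✗
sample_id=11: ✗
sample_id=12: ✗
sample_id=13: ✗
sample_id=14: ✗
sample_id=15: ✗
sample_id=16: ✗
sample_id=17: ✗
sample_id=18: ✗
sample_id=19: ✓ → 366
sample_id=20: ✗
sample_id=21: ✓ → 185
sample_id=22: ✗
sample_id=23: ✗
lake_max = MAX(366, 185) = 366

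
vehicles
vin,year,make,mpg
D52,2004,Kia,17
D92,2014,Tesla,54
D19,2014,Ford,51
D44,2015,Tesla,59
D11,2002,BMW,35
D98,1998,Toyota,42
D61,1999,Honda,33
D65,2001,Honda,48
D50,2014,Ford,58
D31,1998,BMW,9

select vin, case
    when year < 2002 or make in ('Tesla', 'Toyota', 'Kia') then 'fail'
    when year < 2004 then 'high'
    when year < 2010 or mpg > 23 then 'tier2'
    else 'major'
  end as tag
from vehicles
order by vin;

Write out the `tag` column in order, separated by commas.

high, tier2, fail, fail, tier2, fail, fail, fail, fail, fail

vin=D11: year < 2004 → high
vin=D19: year < 2010 or mpg > 23 → tier2
vin=D31: year < 2002 or make in ('Tesla', 'Toyota', 'Kia') → fail
vin=D44: year < 2002 or make in ('Tesla', 'Toyota', 'Kia') → fail
vin=D50: year < 2010 or mpg > 23 → tier2
vin=D52: year < 2002 or make in ('Tesla', 'Toyota', 'Kia') → fail
vin=D61: year < 2002 or make in ('Tesla', 'Toyota', 'Kia') → fail
vin=D65: year < 2002 or make in ('Tesla', 'Toyota', 'Kia') → fail
vin=D92: year < 2002 or make in ('Tesla', 'Toyota', 'Kia') → fail
vin=D98: year < 2002 or make in ('Tesla', 'Toyota', 'Kia') → fail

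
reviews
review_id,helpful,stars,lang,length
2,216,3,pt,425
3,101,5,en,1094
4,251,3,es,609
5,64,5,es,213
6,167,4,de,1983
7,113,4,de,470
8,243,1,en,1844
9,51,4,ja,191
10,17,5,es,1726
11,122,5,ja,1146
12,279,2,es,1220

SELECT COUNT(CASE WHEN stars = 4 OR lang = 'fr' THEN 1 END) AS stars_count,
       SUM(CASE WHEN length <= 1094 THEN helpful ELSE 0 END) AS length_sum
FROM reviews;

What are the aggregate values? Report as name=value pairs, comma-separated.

stars_count=3, length_sum=796

[stars_count: stars = 4 OR lang = 'fr']
review_id=2: ✗
review_id=3: ✗
review_id=4: ✗
review_id=5: ✗
review_id=6: ✓ → 1
review_id=7: ✓ → 1
review_id=8: ✗
review_id=9: ✓ → 1
review_id=10: ✗
review_id=11: ✗
review_id=12: ✗
stars_count = COUNT(1, 1, 1) = 3
—
[length_sum: length <= 1094]
review_id=2: ✓ → 216
review_id=3: ✓ → 101
review_id=4: ✓ → 251
review_id=5: ✓ → 64
review_id=6: ✗
review_id=7: ✓ → 113
review_id=8: ✗
review_id=9: ✓ → 51
review_id=10: ✗
review_id=11: ✗
review_id=12: ✗
length_sum = 216 + 101 + 251 + 64 + 113 + 51 = 796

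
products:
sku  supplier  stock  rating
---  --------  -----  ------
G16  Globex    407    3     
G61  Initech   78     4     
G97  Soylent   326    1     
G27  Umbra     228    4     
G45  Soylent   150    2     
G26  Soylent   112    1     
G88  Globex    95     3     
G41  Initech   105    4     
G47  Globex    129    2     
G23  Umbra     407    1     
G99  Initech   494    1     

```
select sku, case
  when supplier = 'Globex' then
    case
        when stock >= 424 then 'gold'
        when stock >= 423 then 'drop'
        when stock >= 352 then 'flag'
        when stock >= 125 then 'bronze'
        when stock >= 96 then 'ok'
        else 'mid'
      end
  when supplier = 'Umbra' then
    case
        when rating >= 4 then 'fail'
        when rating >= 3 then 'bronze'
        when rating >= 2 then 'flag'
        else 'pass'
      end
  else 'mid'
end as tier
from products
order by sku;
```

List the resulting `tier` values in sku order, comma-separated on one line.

sku=G16: supplier='Globex' → inner[stock >= 352] → flag
sku=G23: supplier='Umbra' → inner[ELSE] → pass
sku=G26: supplier='Soylent' → outer ELSE → mid
sku=G27: supplier='Umbra' → inner[rating >= 4] → fail
sku=G41: supplier='Initech' → outer ELSE → mid
sku=G45: supplier='Soylent' → outer ELSE → mid
sku=G47: supplier='Globex' → inner[stock >= 125] → bronze
sku=G61: supplier='Initech' → outer ELSE → mid
sku=G88: supplier='Globex' → inner[ELSE] → mid
sku=G97: supplier='Soylent' → outer ELSE → mid
sku=G99: supplier='Initech' → outer ELSE → mid

flag, pass, mid, fail, mid, mid, bronze, mid, mid, mid, mid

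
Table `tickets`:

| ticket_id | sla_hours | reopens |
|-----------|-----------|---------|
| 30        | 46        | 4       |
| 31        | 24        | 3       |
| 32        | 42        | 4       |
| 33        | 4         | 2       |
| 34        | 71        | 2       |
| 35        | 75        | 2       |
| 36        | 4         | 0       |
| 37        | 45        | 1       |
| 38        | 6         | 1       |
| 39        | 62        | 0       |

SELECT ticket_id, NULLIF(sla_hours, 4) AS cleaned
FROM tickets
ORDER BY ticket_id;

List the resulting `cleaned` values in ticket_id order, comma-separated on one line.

46, 24, 42, NULL, 71, 75, NULL, 45, 6, 62

ticket_id=30: sla_hours=46 vs 4: differ → 46
ticket_id=31: sla_hours=24 vs 4: differ → 24
ticket_id=32: sla_hours=42 vs 4: differ → 42
ticket_id=33: sla_hours=4 vs 4: equal → NULL
ticket_id=34: sla_hours=71 vs 4: differ → 71
ticket_id=35: sla_hours=75 vs 4: differ → 75
ticket_id=36: sla_hours=4 vs 4: equal → NULL
ticket_id=37: sla_hours=45 vs 4: differ → 45
ticket_id=38: sla_hours=6 vs 4: differ → 6
ticket_id=39: sla_hours=62 vs 4: differ → 62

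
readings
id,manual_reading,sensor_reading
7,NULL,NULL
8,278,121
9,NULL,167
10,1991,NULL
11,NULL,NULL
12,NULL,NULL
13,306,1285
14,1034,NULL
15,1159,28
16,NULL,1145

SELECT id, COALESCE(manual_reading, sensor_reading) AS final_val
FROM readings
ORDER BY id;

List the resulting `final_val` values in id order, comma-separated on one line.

NULL, 278, 167, 1991, NULL, NULL, 306, 1034, 1159, 1145

id=7: manual_reading=NULL, sensor_reading=NULL (all NULL) → NULL
id=8: manual_reading=278 → 278
id=9: manual_reading=NULL, sensor_reading=167 → 167
id=10: manual_reading=1991 → 1991
id=11: manual_reading=NULL, sensor_reading=NULL (all NULL) → NULL
id=12: manual_reading=NULL, sensor_reading=NULL (all NULL) → NULL
id=13: manual_reading=306 → 306
id=14: manual_reading=1034 → 1034
id=15: manual_reading=1159 → 1159
id=16: manual_reading=NULL, sensor_reading=1145 → 1145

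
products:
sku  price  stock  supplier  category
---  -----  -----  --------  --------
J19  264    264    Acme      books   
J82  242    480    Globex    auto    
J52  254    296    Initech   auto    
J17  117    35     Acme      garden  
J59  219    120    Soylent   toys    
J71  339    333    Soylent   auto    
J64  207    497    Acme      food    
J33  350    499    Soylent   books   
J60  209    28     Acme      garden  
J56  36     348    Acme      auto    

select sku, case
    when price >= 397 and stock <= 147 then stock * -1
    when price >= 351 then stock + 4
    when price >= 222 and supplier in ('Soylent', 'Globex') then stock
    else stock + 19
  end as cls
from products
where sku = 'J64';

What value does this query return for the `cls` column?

sku = J64: price=207, stock=497, supplier=Acme, category=food.
price >= 397 and stock <= 147 → false
price >= 351 → false
price >= 222 and supplier in ('Soylent', 'Globex') → false
No prior WHEN matched → ELSE → 516

516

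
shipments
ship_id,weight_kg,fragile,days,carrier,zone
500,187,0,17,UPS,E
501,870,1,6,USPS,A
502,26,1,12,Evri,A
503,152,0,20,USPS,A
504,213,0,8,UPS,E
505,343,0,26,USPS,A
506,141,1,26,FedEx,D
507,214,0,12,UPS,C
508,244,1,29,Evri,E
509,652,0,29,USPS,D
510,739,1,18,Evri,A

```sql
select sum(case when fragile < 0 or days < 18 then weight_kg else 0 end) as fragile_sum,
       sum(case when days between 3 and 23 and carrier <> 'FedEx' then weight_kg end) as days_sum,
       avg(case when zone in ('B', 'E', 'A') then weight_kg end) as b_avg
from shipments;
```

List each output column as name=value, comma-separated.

fragile_sum=1510, days_sum=2401, b_avg=346.75

[fragile_sum: fragile < 0 or days < 18]
ship_id=500: ✓ → 187
ship_id=501: ✓ → 870
ship_id=502: ✓ → 26
ship_id=503: ✗
ship_id=504: ✓ → 213
ship_id=505: ✗
ship_id=506: ✗
ship_id=507: ✓ → 214
ship_id=508: ✗
ship_id=509: ✗
ship_id=510: ✗
fragile_sum = 187 + 870 + 26 + 213 + 214 = 1510
—
[days_sum: days between 3 and 23 and carrier <> 'FedEx']
ship_id=500: ✓ → 187
ship_id=501: ✓ → 870
ship_id=502: ✓ → 26
ship_id=503: ✓ → 152
ship_id=504: ✓ → 213
ship_id=505: ✗
ship_id=506: ✗
ship_id=507: ✓ → 214
ship_id=508: ✗
ship_id=509: ✗
ship_id=510: ✓ → 739
days_sum = 187 + 870 + 26 + 152 + 213 + 214 + 739 = 2401
—
[b_avg: zone in ('B', 'E', 'A')]
ship_id=500: ✓ → 187
ship_id=501: ✓ → 870
ship_id=502: ✓ → 26
ship_id=503: ✓ → 152
ship_id=504: ✓ → 213
ship_id=505: ✓ → 343
ship_id=506: ✗
ship_id=507: ✗
ship_id=508: ✓ → 244
ship_id=509: ✗
ship_id=510: ✓ → 739
b_avg = (187 + 870 + 26 + 152 + 213 + 343 + 244 + 739) / 8 = 346.75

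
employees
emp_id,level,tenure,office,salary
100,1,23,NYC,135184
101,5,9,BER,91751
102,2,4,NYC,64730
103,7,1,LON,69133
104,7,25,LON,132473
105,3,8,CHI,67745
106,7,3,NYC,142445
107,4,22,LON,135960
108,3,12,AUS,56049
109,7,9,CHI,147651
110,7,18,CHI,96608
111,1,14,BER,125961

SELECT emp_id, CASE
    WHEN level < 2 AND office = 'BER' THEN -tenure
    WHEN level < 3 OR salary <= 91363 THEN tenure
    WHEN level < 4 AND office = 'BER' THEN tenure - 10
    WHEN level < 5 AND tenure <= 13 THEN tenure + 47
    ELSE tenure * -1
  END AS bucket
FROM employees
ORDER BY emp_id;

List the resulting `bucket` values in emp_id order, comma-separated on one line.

emp_id=100: level < 3 OR salary <= 91363 → 23
emp_id=101: ELSE → -9
emp_id=102: level < 3 OR salary <= 91363 → 4
emp_id=103: level < 3 OR salary <= 91363 → 1
emp_id=104: ELSE → -25
emp_id=105: level < 3 OR salary <= 91363 → 8
emp_id=106: ELSE → -3
emp_id=107: ELSE → -22
emp_id=108: level < 3 OR salary <= 91363 → 12
emp_id=109: ELSE → -9
emp_id=110: ELSE → -18
emp_id=111: level < 2 AND office = 'BER' → -14

23, -9, 4, 1, -25, 8, -3, -22, 12, -9, -18, -14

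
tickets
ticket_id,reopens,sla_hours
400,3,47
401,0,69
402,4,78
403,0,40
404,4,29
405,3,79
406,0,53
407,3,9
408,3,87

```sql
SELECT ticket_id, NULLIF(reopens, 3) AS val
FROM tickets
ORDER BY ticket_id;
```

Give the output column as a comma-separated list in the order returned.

NULL, 0, 4, 0, 4, NULL, 0, NULL, NULL

ticket_id=400: reopens=3 vs 3: equal → NULL
ticket_id=401: reopens=0 vs 3: differ → 0
ticket_id=402: reopens=4 vs 3: differ → 4
ticket_id=403: reopens=0 vs 3: differ → 0
ticket_id=404: reopens=4 vs 3: differ → 4
ticket_id=405: reopens=3 vs 3: equal → NULL
ticket_id=406: reopens=0 vs 3: differ → 0
ticket_id=407: reopens=3 vs 3: equal → NULL
ticket_id=408: reopens=3 vs 3: equal → NULL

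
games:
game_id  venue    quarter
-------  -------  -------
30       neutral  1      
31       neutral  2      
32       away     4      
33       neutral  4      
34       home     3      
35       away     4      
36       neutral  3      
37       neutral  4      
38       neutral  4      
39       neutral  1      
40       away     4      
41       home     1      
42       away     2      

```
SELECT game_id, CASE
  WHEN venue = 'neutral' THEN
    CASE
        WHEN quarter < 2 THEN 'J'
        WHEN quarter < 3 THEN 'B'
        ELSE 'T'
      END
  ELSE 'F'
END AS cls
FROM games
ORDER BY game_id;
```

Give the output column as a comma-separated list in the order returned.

J, B, F, T, F, F, T, T, T, J, F, F, F

game_id=30: venue='neutral' → inner[quarter < 2] → J
game_id=31: venue='neutral' → inner[quarter < 3] → B
game_id=32: venue='away' → outer ELSE → F
game_id=33: venue='neutral' → inner[ELSE] → T
game_id=34: venue='home' → outer ELSE → F
game_id=35: venue='away' → outer ELSE → F
game_id=36: venue='neutral' → inner[ELSE] → T
game_id=37: venue='neutral' → inner[ELSE] → T
game_id=38: venue='neutral' → inner[ELSE] → T
game_id=39: venue='neutral' → inner[quarter < 2] → J
game_id=40: venue='away' → outer ELSE → F
game_id=41: venue='home' → outer ELSE → F
game_id=42: venue='away' → outer ELSE → F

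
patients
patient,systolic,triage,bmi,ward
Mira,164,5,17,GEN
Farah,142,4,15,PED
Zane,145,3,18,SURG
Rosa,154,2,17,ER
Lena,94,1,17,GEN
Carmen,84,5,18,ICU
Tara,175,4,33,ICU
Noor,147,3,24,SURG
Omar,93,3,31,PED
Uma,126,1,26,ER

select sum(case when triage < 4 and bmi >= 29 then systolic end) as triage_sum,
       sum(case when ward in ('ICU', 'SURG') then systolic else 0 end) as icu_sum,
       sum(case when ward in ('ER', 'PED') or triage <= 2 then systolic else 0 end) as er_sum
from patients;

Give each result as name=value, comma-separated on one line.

triage_sum=93, icu_sum=551, er_sum=609

[triage_sum: triage < 4 and bmi >= 29]
patient=Mira: ✗
patient=Farah: ✗
patient=Zane: ✗
patient=Rosa: ✗
patient=Lena: ✗
patient=Carmen: ✗
patient=Tara: ✗
patient=Noor: ✗
patient=Omar: ✓ → 93
patient=Uma: ✗
triage_sum = 93
—
[icu_sum: ward in ('ICU', 'SURG')]
patient=Mira: ✗
patient=Farah: ✗
patient=Zane: ✓ → 145
patient=Rosa: ✗
patient=Lena: ✗
patient=Carmen: ✓ → 84
patient=Tara: ✓ → 175
patient=Noor: ✓ → 147
patient=Omar: ✗
patient=Uma: ✗
icu_sum = 145 + 84 + 175 + 147 = 551
—
[er_sum: ward in ('ER', 'PED') or triage <= 2]
patient=Mira: ✗
patient=Farah: ✓ → 142
patient=Zane: ✗
patient=Rosa: ✓ → 154
patient=Lena: ✓ → 94
patient=Carmen: ✗
patient=Tara: ✗
patient=Noor: ✗
patient=Omar: ✓ → 93
patient=Uma: ✓ → 126
er_sum = 142 + 154 + 94 + 93 + 126 = 609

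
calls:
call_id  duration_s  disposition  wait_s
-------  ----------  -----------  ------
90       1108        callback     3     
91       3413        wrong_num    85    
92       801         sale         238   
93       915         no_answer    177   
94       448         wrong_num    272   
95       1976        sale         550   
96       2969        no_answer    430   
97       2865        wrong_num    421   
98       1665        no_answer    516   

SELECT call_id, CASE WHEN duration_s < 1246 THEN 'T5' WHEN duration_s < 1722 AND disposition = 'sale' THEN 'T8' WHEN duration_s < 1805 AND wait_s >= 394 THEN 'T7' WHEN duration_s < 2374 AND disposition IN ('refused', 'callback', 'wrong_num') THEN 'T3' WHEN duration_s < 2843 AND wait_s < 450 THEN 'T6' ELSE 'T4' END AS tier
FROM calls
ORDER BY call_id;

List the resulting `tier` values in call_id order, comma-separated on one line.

T5, T4, T5, T5, T5, T4, T4, T4, T7

call_id=90: duration_s < 1246 → T5
call_id=91: ELSE → T4
call_id=92: duration_s < 1246 → T5
call_id=93: duration_s < 1246 → T5
call_id=94: duration_s < 1246 → T5
call_id=95: ELSE → T4
call_id=96: ELSE → T4
call_id=97: ELSE → T4
call_id=98: duration_s < 1805 AND wait_s >= 394 → T7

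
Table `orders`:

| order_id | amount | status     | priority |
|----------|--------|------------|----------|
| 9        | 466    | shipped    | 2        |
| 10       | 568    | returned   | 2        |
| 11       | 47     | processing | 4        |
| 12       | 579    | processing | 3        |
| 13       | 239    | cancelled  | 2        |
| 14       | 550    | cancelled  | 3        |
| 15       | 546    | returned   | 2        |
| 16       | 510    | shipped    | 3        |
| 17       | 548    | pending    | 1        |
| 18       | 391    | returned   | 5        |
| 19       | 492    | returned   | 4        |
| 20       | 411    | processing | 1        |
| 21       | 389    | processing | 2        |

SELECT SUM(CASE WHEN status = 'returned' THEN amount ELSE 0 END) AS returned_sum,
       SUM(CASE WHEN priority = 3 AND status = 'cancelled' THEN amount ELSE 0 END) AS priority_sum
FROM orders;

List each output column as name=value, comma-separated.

[returned_sum: status = 'returned']
order_id=9: ✗
order_id=10: ✓ → 568
order_id=11: ✗
order_id=12: ✗
order_id=13: ✗
order_id=14: ✗
order_id=15: ✓ → 546
order_id=16: ✗
order_id=17: ✗
order_id=18: ✓ → 391
order_id=19: ✓ → 492
order_id=20: ✗
order_id=21: ✗
returned_sum = 568 + 546 + 391 + 492 = 1997
—
[priority_sum: priority = 3 AND status = 'cancelled']
order_id=9: ✗
order_id=10: ✗
order_id=11: ✗
order_id=12: ✗
order_id=13: ✗
order_id=14: ✓ → 550
order_id=15: ✗
order_id=16: ✗
order_id=17: ✗
order_id=18: ✗
order_id=19: ✗
order_id=20: ✗
order_id=21: ✗
priority_sum = 550

returned_sum=1997, priority_sum=550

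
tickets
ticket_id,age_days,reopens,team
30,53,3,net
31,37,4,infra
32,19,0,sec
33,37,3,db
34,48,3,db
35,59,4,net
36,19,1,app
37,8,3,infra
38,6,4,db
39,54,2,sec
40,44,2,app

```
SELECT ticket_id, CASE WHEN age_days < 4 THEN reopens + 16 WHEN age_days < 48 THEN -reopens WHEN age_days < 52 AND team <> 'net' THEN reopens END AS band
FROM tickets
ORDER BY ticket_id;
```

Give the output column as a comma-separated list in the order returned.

NULL, -4, 0, -3, 3, NULL, -1, -3, -4, NULL, -2

ticket_id=30: (no match → NULL) → NULL
ticket_id=31: age_days < 48 → -4
ticket_id=32: age_days < 48 → 0
ticket_id=33: age_days < 48 → -3
ticket_id=34: age_days < 52 AND team <> 'net' → 3
ticket_id=35: (no match → NULL) → NULL
ticket_id=36: age_days < 48 → -1
ticket_id=37: age_days < 48 → -3
ticket_id=38: age_days < 48 → -4
ticket_id=39: (no match → NULL) → NULL
ticket_id=40: age_days < 48 → -2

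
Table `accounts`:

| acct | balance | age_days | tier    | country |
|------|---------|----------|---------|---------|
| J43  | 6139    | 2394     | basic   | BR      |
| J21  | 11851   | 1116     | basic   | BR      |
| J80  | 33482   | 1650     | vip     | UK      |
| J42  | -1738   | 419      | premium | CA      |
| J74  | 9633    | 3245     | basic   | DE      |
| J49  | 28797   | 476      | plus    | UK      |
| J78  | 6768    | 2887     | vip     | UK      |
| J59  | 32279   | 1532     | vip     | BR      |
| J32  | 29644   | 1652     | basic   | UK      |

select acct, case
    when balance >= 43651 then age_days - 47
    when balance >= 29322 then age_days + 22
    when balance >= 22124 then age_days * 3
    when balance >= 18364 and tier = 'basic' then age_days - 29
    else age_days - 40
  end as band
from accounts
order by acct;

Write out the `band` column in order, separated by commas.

acct=J21: ELSE → 1076
acct=J32: balance >= 29322 → 1674
acct=J42: ELSE → 379
acct=J43: ELSE → 2354
acct=J49: balance >= 22124 → 1428
acct=J59: balance >= 29322 → 1554
acct=J74: ELSE → 3205
acct=J78: ELSE → 2847
acct=J80: balance >= 29322 → 1672

1076, 1674, 379, 2354, 1428, 1554, 3205, 2847, 1672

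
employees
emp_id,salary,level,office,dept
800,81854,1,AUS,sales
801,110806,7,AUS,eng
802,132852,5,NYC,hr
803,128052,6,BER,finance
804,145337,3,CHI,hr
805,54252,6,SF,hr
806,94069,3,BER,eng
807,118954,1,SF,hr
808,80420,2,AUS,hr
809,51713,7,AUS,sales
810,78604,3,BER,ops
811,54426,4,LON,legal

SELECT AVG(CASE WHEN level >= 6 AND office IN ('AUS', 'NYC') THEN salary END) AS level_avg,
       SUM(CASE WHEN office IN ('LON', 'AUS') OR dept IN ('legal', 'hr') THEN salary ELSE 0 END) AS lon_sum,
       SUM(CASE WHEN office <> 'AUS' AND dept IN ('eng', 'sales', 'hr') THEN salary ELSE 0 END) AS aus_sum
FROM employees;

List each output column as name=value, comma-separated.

level_avg=81259.5, lon_sum=830614, aus_sum=545464

[level_avg: level >= 6 AND office IN ('AUS', 'NYC')]
emp_id=800: ✗
emp_id=801: ✓ → 110806
emp_id=802: ✗
emp_id=803: ✗
emp_id=804: ✗
emp_id=805: ✗
emp_id=806: ✗
emp_id=807: ✗
emp_id=808: ✗
emp_id=809: ✓ → 51713
emp_id=810: ✗
emp_id=811: ✗
level_avg = (110806 + 51713) / 2 = 81259.5
—
[lon_sum: office IN ('LON', 'AUS') OR dept IN ('legal', 'hr')]
emp_id=800: ✓ → 81854
emp_id=801: ✓ → 110806
emp_id=802: ✓ → 132852
emp_id=803: ✗
emp_id=804: ✓ → 145337
emp_id=805: ✓ → 54252
emp_id=806: ✗
emp_id=807: ✓ → 118954
emp_id=808: ✓ → 80420
emp_id=809: ✓ → 51713
emp_id=810: ✗
emp_id=811: ✓ → 54426
lon_sum = 81854 + 110806 + 132852 + 145337 + 54252 + 118954 + 80420 + 51713 + 54426 = 830614
—
[aus_sum: office <> 'AUS' AND dept IN ('eng', 'sales', 'hr')]
emp_id=800: ✗
emp_id=801: ✗
emp_id=802: ✓ → 132852
emp_id=803: ✗
emp_id=804: ✓ → 145337
emp_id=805: ✓ → 54252
emp_id=806: ✓ → 94069
emp_id=807: ✓ → 118954
emp_id=808: ✗
emp_id=809: ✗
emp_id=810: ✗
emp_id=811: ✗
aus_sum = 132852 + 145337 + 54252 + 94069 + 118954 = 545464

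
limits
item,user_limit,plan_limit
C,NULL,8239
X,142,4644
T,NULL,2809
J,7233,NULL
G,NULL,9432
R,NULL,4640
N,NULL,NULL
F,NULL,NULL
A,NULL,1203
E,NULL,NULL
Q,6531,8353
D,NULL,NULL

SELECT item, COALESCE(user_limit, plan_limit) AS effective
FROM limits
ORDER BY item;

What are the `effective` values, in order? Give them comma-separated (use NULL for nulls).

1203, 8239, NULL, NULL, NULL, 9432, 7233, NULL, 6531, 4640, 2809, 142

item=A: user_limit=NULL, plan_limit=1203 → 1203
item=C: user_limit=NULL, plan_limit=8239 → 8239
item=D: user_limit=NULL, plan_limit=NULL (all NULL) → NULL
item=E: user_limit=NULL, plan_limit=NULL (all NULL) → NULL
item=F: user_limit=NULL, plan_limit=NULL (all NULL) → NULL
item=G: user_limit=NULL, plan_limit=9432 → 9432
item=J: user_limit=7233 → 7233
item=N: user_limit=NULL, plan_limit=NULL (all NULL) → NULL
item=Q: user_limit=6531 → 6531
item=R: user_limit=NULL, plan_limit=4640 → 4640
item=T: user_limit=NULL, plan_limit=2809 → 2809
item=X: user_limit=142 → 142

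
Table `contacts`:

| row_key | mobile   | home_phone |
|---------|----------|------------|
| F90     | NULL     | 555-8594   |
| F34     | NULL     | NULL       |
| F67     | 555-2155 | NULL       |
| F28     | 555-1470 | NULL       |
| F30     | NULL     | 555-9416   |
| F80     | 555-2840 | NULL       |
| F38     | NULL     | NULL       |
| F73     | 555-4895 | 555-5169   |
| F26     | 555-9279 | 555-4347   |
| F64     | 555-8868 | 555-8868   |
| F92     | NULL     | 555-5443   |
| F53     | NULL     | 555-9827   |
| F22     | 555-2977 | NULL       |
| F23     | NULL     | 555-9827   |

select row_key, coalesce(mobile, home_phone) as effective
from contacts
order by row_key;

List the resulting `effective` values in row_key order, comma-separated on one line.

row_key=F22: mobile=555-2977 → 555-2977
row_key=F23: mobile=NULL, home_phone=555-9827 → 555-9827
row_key=F26: mobile=555-9279 → 555-9279
row_key=F28: mobile=555-1470 → 555-1470
row_key=F30: mobile=NULL, home_phone=555-9416 → 555-9416
row_key=F34: mobile=NULL, home_phone=NULL (all NULL) → NULL
row_key=F38: mobile=NULL, home_phone=NULL (all NULL) → NULL
row_key=F53: mobile=NULL, home_phone=555-9827 → 555-9827
row_key=F64: mobile=555-8868 → 555-8868
row_key=F67: mobile=555-2155 → 555-2155
row_key=F73: mobile=555-4895 → 555-4895
row_key=F80: mobile=555-2840 → 555-2840
row_key=F90: mobile=NULL, home_phone=555-8594 → 555-8594
row_key=F92: mobile=NULL, home_phone=555-5443 → 555-5443

555-2977, 555-9827, 555-9279, 555-1470, 555-9416, NULL, NULL, 555-9827, 555-8868, 555-2155, 555-4895, 555-2840, 555-8594, 555-5443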